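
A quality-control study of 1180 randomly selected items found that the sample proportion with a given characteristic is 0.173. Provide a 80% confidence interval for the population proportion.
(0.159, 0.187)

Proportion CI:
SE = √(p̂(1-p̂)/n) = √(0.173 · 0.827 / 1180) = 0.01101

z* = 1.282
Margin = z* · SE = 1.282 · 0.01101 = 0.0141

CI: 0.173 ± 0.0141 = (0.159, 0.187)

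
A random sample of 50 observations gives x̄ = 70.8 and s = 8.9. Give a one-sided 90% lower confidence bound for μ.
μ ≥ 69.17

Lower bound (one-sided):
t* = 1.299 (one-sided for 90%)
Lower bound = x̄ - t* · s/√n = 70.8 - 1.299 · 8.9/√50 = 69.17

We are 90% confident that μ ≥ 69.17.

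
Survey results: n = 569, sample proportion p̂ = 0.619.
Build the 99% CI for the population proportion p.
(0.567, 0.671)

Proportion CI:
SE = √(p̂(1-p̂)/n) = √(0.619 · 0.381 / 569) = 0.02036

z* = 2.576
Margin = z* · SE = 2.576 · 0.02036 = 0.0524

CI: 0.619 ± 0.0524 = (0.567, 0.671)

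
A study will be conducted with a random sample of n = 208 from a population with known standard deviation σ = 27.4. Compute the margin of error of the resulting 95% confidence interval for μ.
Margin of error = 3.72

Margin of error = z* · σ/√n
= 1.960 · 27.4/√208
= 1.960 · 27.4/14.4222
= 3.72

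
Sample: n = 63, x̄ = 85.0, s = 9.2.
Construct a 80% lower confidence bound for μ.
μ ≥ 84.02

Lower bound (one-sided):
t* = 0.847 (one-sided for 80%)
Lower bound = x̄ - t* · s/√n = 85.0 - 0.847 · 9.2/√63 = 84.02

We are 80% confident that μ ≥ 84.02.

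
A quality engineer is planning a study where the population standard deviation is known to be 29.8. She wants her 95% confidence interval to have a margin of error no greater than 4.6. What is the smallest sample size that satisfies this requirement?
n ≥ 162

For margin E ≤ 4.6:
n ≥ (z* · σ / E)²
n ≥ (1.960 · 29.8 / 4.6)²
n ≥ 161.22

Minimum n = 162 (rounding up)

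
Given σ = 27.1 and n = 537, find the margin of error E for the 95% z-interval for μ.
Margin of error = 2.29

Margin of error = z* · σ/√n
= 1.960 · 27.1/√537
= 1.960 · 27.1/23.1733
= 2.29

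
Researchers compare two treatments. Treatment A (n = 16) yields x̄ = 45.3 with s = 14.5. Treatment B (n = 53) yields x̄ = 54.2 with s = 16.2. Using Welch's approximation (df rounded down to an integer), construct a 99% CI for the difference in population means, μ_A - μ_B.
(-20.69, 2.89)

Difference: x̄₁ - x̄₂ = -8.90
SE = √(s₁²/n₁ + s₂²/n₂) = √(14.5²/16 + 16.2²/53) = 4.2535
df = 27.32 → 27 (Welch–Satterthwaite, rounded down)
t* = 2.771

CI: -8.90 ± 2.771 · 4.2535 = -8.90 ± 11.79 = (-20.69, 2.89)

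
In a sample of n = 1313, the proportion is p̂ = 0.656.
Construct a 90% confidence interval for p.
(0.634, 0.678)

Proportion CI:
SE = √(p̂(1-p̂)/n) = √(0.656 · 0.344 / 1313) = 0.01311

z* = 1.645
Margin = z* · SE = 1.645 · 0.01311 = 0.0216

CI: 0.656 ± 0.0216 = (0.634, 0.678)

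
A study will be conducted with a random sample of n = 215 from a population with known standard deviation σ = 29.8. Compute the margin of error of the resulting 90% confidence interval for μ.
Margin of error = 3.34

Margin of error = z* · σ/√n
= 1.645 · 29.8/√215
= 1.645 · 29.8/14.6629
= 3.34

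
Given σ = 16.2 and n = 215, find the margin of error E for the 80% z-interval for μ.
Margin of error = 1.42

Margin of error = z* · σ/√n
= 1.282 · 16.2/√215
= 1.282 · 16.2/14.6629
= 1.42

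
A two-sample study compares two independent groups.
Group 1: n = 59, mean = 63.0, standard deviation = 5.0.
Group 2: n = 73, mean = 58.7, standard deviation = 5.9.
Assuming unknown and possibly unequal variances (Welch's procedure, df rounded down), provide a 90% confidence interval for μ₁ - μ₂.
(2.73, 5.87)

Difference: x̄₁ - x̄₂ = 4.30
SE = √(s₁²/n₁ + s₂²/n₂) = √(5.0²/59 + 5.9²/73) = 0.9490
df = 129.69 → 129 (Welch–Satterthwaite, rounded down)
t* = 1.657

CI: 4.30 ± 1.657 · 0.9490 = 4.30 ± 1.57 = (2.73, 5.87)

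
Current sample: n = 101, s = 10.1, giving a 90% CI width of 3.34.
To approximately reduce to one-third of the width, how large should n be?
n ≈ 909

CI width ∝ 1/√n
To reduce width by factor 3, need √n to grow by 3 → need 3² = 9 times as many samples.

Current: n = 101, width = 3.34
New: n = 909, width ≈ 1.10

Width reduced by factor of 3.34/1.10 = 3.04.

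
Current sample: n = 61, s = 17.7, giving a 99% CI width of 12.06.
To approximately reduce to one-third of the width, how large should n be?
n ≈ 549

CI width ∝ 1/√n
To reduce width by factor 3, need √n to grow by 3 → need 3² = 9 times as many samples.

Current: n = 61, width = 12.06
New: n = 549, width ≈ 3.91

Width reduced by factor of 12.06/3.91 = 3.08.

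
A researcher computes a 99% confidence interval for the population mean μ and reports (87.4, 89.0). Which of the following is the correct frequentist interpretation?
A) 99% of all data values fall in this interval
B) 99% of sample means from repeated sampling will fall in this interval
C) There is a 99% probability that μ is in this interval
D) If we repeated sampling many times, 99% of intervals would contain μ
D

A) Wrong — a CI is about the parameter μ, not individual data values.
B) Wrong — coverage applies to intervals containing μ, not to future x̄ values.
C) Wrong — μ is fixed; the randomness lives in the interval, not in μ.
D) Correct — this is the frequentist long-run coverage interpretation.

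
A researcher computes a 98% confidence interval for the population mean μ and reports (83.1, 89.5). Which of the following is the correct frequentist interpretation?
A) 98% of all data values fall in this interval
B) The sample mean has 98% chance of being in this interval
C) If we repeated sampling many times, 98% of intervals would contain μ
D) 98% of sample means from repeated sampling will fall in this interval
C

A) Wrong — a CI is about the parameter μ, not individual data values.
B) Wrong — x̄ is observed and sits in the interval by construction.
C) Correct — this is the frequentist long-run coverage interpretation.
D) Wrong — coverage applies to intervals containing μ, not to future x̄ values.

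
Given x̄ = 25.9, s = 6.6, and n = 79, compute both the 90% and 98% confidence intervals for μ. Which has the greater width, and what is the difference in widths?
98% CI is wider by 1.06

df = 78
90% CI: t* = 1.665, (24.66, 27.14), width = 2 · t* · s/√n = 2.47
98% CI: t* = 2.375, (24.14, 27.66), width = 2 · t* · s/√n = 3.53

The 98% CI is wider by 3.53 - 2.47 = 1.06.
Higher confidence requires a wider interval.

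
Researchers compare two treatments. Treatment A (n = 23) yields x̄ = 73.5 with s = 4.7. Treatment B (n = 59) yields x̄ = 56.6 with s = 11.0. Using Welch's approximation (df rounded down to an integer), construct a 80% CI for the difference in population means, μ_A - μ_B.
(14.66, 19.14)

Difference: x̄₁ - x̄₂ = 16.90
SE = √(s₁²/n₁ + s₂²/n₂) = √(4.7²/23 + 11.0²/59) = 1.7353
df = 79.23 → 79 (Welch–Satterthwaite, rounded down)
t* = 1.292

CI: 16.90 ± 1.292 · 1.7353 = 16.90 ± 2.24 = (14.66, 19.14)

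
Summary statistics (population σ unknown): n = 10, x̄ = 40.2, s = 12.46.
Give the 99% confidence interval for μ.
(27.39, 53.01)

t-interval (σ unknown):
df = n - 1 = 9
t* = 3.250 for 99% confidence

Margin of error = t* · s/√n = 3.250 · 12.46/√10 = 12.81

CI: (27.39, 53.01)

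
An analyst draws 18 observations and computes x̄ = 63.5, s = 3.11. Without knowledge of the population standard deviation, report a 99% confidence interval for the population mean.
(61.38, 65.62)

t-interval (σ unknown):
df = n - 1 = 17
t* = 2.898 for 99% confidence

Margin of error = t* · s/√n = 2.898 · 3.11/√18 = 2.12

CI: (61.38, 65.62)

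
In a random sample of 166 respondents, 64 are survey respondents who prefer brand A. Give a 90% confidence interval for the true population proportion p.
(0.323, 0.448)

Proportion CI:
p̂ = 64/166 = 0.38554
SE = √(p̂(1-p̂)/n) = √(0.38554 · 0.61446 / 166) = 0.03778

z* = 1.645
Margin = z* · SE = 1.645 · 0.03778 = 0.0621

CI: 0.38554 ± 0.0621 = (0.323, 0.448)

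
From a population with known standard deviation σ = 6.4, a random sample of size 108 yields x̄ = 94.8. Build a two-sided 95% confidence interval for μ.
(93.59, 96.01)

z-interval (σ known):
z* = 1.960 for 95% confidence

Margin of error = z* · σ/√n = 1.960 · 6.4/√108 = 1.21

CI: (94.8 - 1.21, 94.8 + 1.21) = (93.59, 96.01)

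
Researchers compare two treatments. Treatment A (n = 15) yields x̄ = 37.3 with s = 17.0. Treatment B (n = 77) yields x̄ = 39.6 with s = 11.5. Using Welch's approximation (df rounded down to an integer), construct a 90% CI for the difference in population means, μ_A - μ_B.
(-10.30, 5.70)

Difference: x̄₁ - x̄₂ = -2.30
SE = √(s₁²/n₁ + s₂²/n₂) = √(17.0²/15 + 11.5²/77) = 4.5809
df = 16.58 → 16 (Welch–Satterthwaite, rounded down)
t* = 1.746

CI: -2.30 ± 1.746 · 4.5809 = -2.30 ± 8.00 = (-10.30, 5.70)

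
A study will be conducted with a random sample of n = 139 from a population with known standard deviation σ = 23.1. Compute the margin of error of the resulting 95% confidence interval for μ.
Margin of error = 3.84

Margin of error = z* · σ/√n
= 1.960 · 23.1/√139
= 1.960 · 23.1/11.7898
= 3.84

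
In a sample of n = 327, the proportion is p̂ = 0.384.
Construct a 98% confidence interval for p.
(0.321, 0.447)

Proportion CI:
SE = √(p̂(1-p̂)/n) = √(0.384 · 0.616 / 327) = 0.02690

z* = 2.326
Margin = z* · SE = 2.326 · 0.02690 = 0.0626

CI: 0.384 ± 0.0626 = (0.321, 0.447)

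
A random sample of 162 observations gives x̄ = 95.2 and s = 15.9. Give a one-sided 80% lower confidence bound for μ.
μ ≥ 94.15

Lower bound (one-sided):
t* = 0.844 (one-sided for 80%)
Lower bound = x̄ - t* · s/√n = 95.2 - 0.844 · 15.9/√162 = 94.15

We are 80% confident that μ ≥ 94.15.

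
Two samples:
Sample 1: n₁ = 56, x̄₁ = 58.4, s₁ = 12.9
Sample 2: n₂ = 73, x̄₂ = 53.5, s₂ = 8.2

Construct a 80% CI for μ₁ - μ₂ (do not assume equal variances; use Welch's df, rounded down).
(2.35, 7.45)

Difference: x̄₁ - x̄₂ = 4.90
SE = √(s₁²/n₁ + s₂²/n₂) = √(12.9²/56 + 8.2²/73) = 1.9730
df = 87.93 → 87 (Welch–Satterthwaite, rounded down)
t* = 1.291

CI: 4.90 ± 1.291 · 1.9730 = 4.90 ± 2.55 = (2.35, 7.45)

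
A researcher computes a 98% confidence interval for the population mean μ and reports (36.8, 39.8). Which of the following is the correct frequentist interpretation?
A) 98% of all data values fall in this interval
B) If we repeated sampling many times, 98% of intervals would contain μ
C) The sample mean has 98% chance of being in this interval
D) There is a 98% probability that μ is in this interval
B

A) Wrong — a CI is about the parameter μ, not individual data values.
B) Correct — this is the frequentist long-run coverage interpretation.
C) Wrong — x̄ is observed and sits in the interval by construction.
D) Wrong — μ is fixed; the randomness lives in the interval, not in μ.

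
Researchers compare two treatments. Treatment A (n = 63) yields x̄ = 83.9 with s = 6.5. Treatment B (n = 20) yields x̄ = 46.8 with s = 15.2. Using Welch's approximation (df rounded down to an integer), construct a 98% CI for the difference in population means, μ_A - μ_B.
(28.30, 45.90)

Difference: x̄₁ - x̄₂ = 37.10
SE = √(s₁²/n₁ + s₂²/n₂) = √(6.5²/63 + 15.2²/20) = 3.4961
df = 21.25 → 21 (Welch–Satterthwaite, rounded down)
t* = 2.518

CI: 37.10 ± 2.518 · 3.4961 = 37.10 ± 8.80 = (28.30, 45.90)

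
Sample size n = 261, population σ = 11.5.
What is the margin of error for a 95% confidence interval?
Margin of error = 1.40

Margin of error = z* · σ/√n
= 1.960 · 11.5/√261
= 1.960 · 11.5/16.1555
= 1.40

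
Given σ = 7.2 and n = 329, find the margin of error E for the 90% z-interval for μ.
Margin of error = 0.65

Margin of error = z* · σ/√n
= 1.645 · 7.2/√329
= 1.645 · 7.2/18.1384
= 0.65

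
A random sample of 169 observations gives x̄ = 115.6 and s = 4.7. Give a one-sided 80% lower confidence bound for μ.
μ ≥ 115.29

Lower bound (one-sided):
t* = 0.844 (one-sided for 80%)
Lower bound = x̄ - t* · s/√n = 115.6 - 0.844 · 4.7/√169 = 115.29

We are 80% confident that μ ≥ 115.29.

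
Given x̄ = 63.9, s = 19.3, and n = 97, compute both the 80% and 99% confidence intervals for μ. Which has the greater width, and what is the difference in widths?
99% CI is wider by 5.24

df = 96
80% CI: t* = 1.290, (61.37, 66.43), width = 2 · t* · s/√n = 5.06
99% CI: t* = 2.628, (58.75, 69.05), width = 2 · t* · s/√n = 10.30

The 99% CI is wider by 10.30 - 5.06 = 5.24.
Higher confidence requires a wider interval.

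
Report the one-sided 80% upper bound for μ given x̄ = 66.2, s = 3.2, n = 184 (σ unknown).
μ ≤ 66.40

Upper bound (one-sided):
t* = 0.844 (one-sided for 80%)
Upper bound = x̄ + t* · s/√n = 66.2 + 0.844 · 3.2/√184 = 66.40

We are 80% confident that μ ≤ 66.40.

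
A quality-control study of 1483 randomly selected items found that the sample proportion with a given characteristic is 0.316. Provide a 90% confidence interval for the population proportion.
(0.296, 0.336)

Proportion CI:
SE = √(p̂(1-p̂)/n) = √(0.316 · 0.684 / 1483) = 0.01207

z* = 1.645
Margin = z* · SE = 1.645 · 0.01207 = 0.0199

CI: 0.316 ± 0.0199 = (0.296, 0.336)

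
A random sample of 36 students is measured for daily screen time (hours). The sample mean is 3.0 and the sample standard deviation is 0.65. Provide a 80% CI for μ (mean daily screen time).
(2.86, 3.14)

t-interval (σ unknown):
df = n - 1 = 35
t* = 1.306 for 80% confidence

Margin of error = t* · s/√n = 1.306 · 0.65/√36 = 0.14

CI: (2.86, 3.14)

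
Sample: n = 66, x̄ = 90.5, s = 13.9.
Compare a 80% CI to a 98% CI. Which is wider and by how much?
98% CI is wider by 3.73

df = 65
80% CI: t* = 1.295, (88.28, 92.72), width = 2 · t* · s/√n = 4.43
98% CI: t* = 2.385, (86.42, 94.58), width = 2 · t* · s/√n = 8.16

The 98% CI is wider by 8.16 - 4.43 = 3.73.
Higher confidence requires a wider interval.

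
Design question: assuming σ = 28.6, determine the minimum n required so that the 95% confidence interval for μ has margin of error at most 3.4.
n ≥ 272

For margin E ≤ 3.4:
n ≥ (z* · σ / E)²
n ≥ (1.960 · 28.6 / 3.4)²
n ≥ 271.82

Minimum n = 272 (rounding up)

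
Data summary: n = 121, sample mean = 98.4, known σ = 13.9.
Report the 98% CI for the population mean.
(95.46, 101.34)

z-interval (σ known):
z* = 2.326 for 98% confidence

Margin of error = z* · σ/√n = 2.326 · 13.9/√121 = 2.94

CI: (98.4 - 2.94, 98.4 + 2.94) = (95.46, 101.34)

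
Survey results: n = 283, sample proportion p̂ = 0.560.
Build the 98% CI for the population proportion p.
(0.491, 0.629)

Proportion CI:
SE = √(p̂(1-p̂)/n) = √(0.560 · 0.440 / 283) = 0.02951

z* = 2.326
Margin = z* · SE = 2.326 · 0.02951 = 0.0686

CI: 0.560 ± 0.0686 = (0.491, 0.629)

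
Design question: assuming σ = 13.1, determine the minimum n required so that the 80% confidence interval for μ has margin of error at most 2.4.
n ≥ 49

For margin E ≤ 2.4:
n ≥ (z* · σ / E)²
n ≥ (1.282 · 13.1 / 2.4)²
n ≥ 48.97

Minimum n = 49 (rounding up)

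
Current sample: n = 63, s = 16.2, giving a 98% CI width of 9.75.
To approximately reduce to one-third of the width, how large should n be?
n ≈ 567

CI width ∝ 1/√n
To reduce width by factor 3, need √n to grow by 3 → need 3² = 9 times as many samples.

Current: n = 63, width = 9.75
New: n = 567, width ≈ 3.17

Width reduced by factor of 9.75/3.17 = 3.08.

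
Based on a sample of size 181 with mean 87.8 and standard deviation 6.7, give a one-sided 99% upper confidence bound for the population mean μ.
μ ≤ 88.97

Upper bound (one-sided):
t* = 2.347 (one-sided for 99%)
Upper bound = x̄ + t* · s/√n = 87.8 + 2.347 · 6.7/√181 = 88.97

We are 99% confident that μ ≤ 88.97.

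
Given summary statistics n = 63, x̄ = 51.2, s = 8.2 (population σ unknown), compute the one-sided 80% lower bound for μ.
μ ≥ 50.32

Lower bound (one-sided):
t* = 0.847 (one-sided for 80%)
Lower bound = x̄ - t* · s/√n = 51.2 - 0.847 · 8.2/√63 = 50.32

We are 80% confident that μ ≥ 50.32.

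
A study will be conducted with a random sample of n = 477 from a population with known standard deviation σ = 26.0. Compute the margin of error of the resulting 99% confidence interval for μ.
Margin of error = 3.07

Margin of error = z* · σ/√n
= 2.576 · 26.0/√477
= 2.576 · 26.0/21.8403
= 3.07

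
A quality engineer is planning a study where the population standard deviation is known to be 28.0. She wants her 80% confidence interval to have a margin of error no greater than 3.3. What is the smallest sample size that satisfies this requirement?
n ≥ 119

For margin E ≤ 3.3:
n ≥ (z* · σ / E)²
n ≥ (1.282 · 28.0 / 3.3)²
n ≥ 118.32

Minimum n = 119 (rounding up)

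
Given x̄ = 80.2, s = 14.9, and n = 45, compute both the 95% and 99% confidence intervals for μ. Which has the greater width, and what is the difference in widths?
99% CI is wider by 3.01

df = 44
95% CI: t* = 2.015, (75.72, 84.68), width = 2 · t* · s/√n = 8.95
99% CI: t* = 2.692, (74.22, 86.18), width = 2 · t* · s/√n = 11.96

The 99% CI is wider by 11.96 - 8.95 = 3.01.
Higher confidence requires a wider interval.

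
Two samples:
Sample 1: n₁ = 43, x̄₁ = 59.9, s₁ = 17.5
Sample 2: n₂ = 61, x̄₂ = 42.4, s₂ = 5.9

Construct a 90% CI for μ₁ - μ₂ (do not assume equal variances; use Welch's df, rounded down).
(12.85, 22.15)

Difference: x̄₁ - x̄₂ = 17.50
SE = √(s₁²/n₁ + s₂²/n₂) = √(17.5²/43 + 5.9²/61) = 2.7736
df = 48.78 → 48 (Welch–Satterthwaite, rounded down)
t* = 1.677

CI: 17.50 ± 1.677 · 2.7736 = 17.50 ± 4.65 = (12.85, 22.15)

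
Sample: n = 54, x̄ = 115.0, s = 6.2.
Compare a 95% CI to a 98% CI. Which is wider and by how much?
98% CI is wider by 0.67

df = 53
95% CI: t* = 2.006, (113.31, 116.69), width = 2 · t* · s/√n = 3.38
98% CI: t* = 2.399, (112.98, 117.02), width = 2 · t* · s/√n = 4.05

The 98% CI is wider by 4.05 - 3.38 = 0.67.
Higher confidence requires a wider interval.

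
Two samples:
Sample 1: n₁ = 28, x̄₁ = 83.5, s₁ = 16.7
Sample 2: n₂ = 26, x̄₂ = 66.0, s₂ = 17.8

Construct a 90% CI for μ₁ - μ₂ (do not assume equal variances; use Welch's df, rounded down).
(9.62, 25.38)

Difference: x̄₁ - x̄₂ = 17.50
SE = √(s₁²/n₁ + s₂²/n₂) = √(16.7²/28 + 17.8²/26) = 4.7060
df = 51.01 → 51 (Welch–Satterthwaite, rounded down)
t* = 1.675

CI: 17.50 ± 1.675 · 4.7060 = 17.50 ± 7.88 = (9.62, 25.38)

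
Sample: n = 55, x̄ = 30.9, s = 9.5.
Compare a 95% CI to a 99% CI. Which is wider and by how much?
99% CI is wider by 1.70

df = 54
95% CI: t* = 2.005, (28.33, 33.47), width = 2 · t* · s/√n = 5.14
99% CI: t* = 2.670, (27.48, 34.32), width = 2 · t* · s/√n = 6.84

The 99% CI is wider by 6.84 - 5.14 = 1.70.
Higher confidence requires a wider interval.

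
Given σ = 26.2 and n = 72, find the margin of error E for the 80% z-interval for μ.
Margin of error = 3.96

Margin of error = z* · σ/√n
= 1.282 · 26.2/√72
= 1.282 · 26.2/8.4853
= 3.96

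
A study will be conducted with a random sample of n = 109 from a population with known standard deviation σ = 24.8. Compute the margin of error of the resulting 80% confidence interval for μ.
Margin of error = 3.05

Margin of error = z* · σ/√n
= 1.282 · 24.8/√109
= 1.282 · 24.8/10.4403
= 3.05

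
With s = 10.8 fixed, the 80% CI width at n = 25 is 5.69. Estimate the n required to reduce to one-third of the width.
n ≈ 225

CI width ∝ 1/√n
To reduce width by factor 3, need √n to grow by 3 → need 3² = 9 times as many samples.

Current: n = 25, width = 5.69
New: n = 225, width ≈ 1.85

Width reduced by factor of 5.69/1.85 = 3.08.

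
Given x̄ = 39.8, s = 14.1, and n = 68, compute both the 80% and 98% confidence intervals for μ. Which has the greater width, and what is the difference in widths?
98% CI is wider by 3.72

df = 67
80% CI: t* = 1.294, (37.59, 42.01), width = 2 · t* · s/√n = 4.43
98% CI: t* = 2.383, (35.73, 43.87), width = 2 · t* · s/√n = 8.15

The 98% CI is wider by 8.15 - 4.43 = 3.72.
Higher confidence requires a wider interval.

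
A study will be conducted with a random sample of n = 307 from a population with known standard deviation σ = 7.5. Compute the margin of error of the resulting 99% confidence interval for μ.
Margin of error = 1.10

Margin of error = z* · σ/√n
= 2.576 · 7.5/√307
= 2.576 · 7.5/17.5214
= 1.10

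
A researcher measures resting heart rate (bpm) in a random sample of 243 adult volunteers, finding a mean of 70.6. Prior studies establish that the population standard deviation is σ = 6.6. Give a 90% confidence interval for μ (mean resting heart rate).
(69.90, 71.30)

z-interval (σ known):
z* = 1.645 for 90% confidence

Margin of error = z* · σ/√n = 1.645 · 6.6/√243 = 0.70

CI: (70.6 - 0.70, 70.6 + 0.70) = (69.90, 71.30)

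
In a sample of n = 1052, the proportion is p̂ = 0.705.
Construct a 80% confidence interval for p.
(0.687, 0.723)

Proportion CI:
SE = √(p̂(1-p̂)/n) = √(0.705 · 0.295 / 1052) = 0.01406

z* = 1.282
Margin = z* · SE = 1.282 · 0.01406 = 0.0180

CI: 0.705 ± 0.0180 = (0.687, 0.723)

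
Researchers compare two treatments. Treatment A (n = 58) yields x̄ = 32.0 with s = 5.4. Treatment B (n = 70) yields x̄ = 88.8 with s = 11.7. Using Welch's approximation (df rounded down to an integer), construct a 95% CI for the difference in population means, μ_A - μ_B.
(-59.91, -53.69)

Difference: x̄₁ - x̄₂ = -56.80
SE = √(s₁²/n₁ + s₂²/n₂) = √(5.4²/58 + 11.7²/70) = 1.5679
df = 100.96 → 100 (Welch–Satterthwaite, rounded down)
t* = 1.984

CI: -56.80 ± 1.984 · 1.5679 = -56.80 ± 3.11 = (-59.91, -53.69)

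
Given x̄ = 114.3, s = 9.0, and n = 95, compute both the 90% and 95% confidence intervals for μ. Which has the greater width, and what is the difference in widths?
95% CI is wider by 0.60

df = 94
90% CI: t* = 1.661, (112.77, 115.83), width = 2 · t* · s/√n = 3.07
95% CI: t* = 1.986, (112.47, 116.13), width = 2 · t* · s/√n = 3.67

The 95% CI is wider by 3.67 - 3.07 = 0.60.
Higher confidence requires a wider interval.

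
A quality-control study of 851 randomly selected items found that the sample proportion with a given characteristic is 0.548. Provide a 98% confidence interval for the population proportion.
(0.508, 0.588)

Proportion CI:
SE = √(p̂(1-p̂)/n) = √(0.548 · 0.452 / 851) = 0.01706

z* = 2.326
Margin = z* · SE = 2.326 · 0.01706 = 0.0397

CI: 0.548 ± 0.0397 = (0.508, 0.588)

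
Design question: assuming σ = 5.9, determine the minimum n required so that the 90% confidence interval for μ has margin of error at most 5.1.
n ≥ 4

For margin E ≤ 5.1:
n ≥ (z* · σ / E)²
n ≥ (1.645 · 5.9 / 5.1)²
n ≥ 3.62

Minimum n = 4 (rounding up)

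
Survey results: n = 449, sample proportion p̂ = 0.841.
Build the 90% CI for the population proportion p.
(0.813, 0.869)

Proportion CI:
SE = √(p̂(1-p̂)/n) = √(0.841 · 0.159 / 449) = 0.01726

z* = 1.645
Margin = z* · SE = 1.645 · 0.01726 = 0.0284

CI: 0.841 ± 0.0284 = (0.813, 0.869)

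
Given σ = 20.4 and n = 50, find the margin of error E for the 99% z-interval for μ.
Margin of error = 7.43

Margin of error = z* · σ/√n
= 2.576 · 20.4/√50
= 2.576 · 20.4/7.0711
= 7.43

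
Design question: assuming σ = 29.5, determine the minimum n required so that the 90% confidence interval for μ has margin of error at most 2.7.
n ≥ 324

For margin E ≤ 2.7:
n ≥ (z* · σ / E)²
n ≥ (1.645 · 29.5 / 2.7)²
n ≥ 323.03

Minimum n = 324 (rounding up)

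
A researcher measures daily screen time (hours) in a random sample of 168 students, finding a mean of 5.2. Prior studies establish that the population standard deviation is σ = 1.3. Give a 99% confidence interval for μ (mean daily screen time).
(4.94, 5.46)

z-interval (σ known):
z* = 2.576 for 99% confidence

Margin of error = z* · σ/√n = 2.576 · 1.3/√168 = 0.26

CI: (5.2 - 0.26, 5.2 + 0.26) = (4.94, 5.46)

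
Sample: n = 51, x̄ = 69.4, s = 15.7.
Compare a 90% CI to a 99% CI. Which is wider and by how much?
99% CI is wider by 4.40

df = 50
90% CI: t* = 1.676, (65.72, 73.08), width = 2 · t* · s/√n = 7.37
99% CI: t* = 2.678, (63.51, 75.29), width = 2 · t* · s/√n = 11.77

The 99% CI is wider by 11.77 - 7.37 = 4.40.
Higher confidence requires a wider interval.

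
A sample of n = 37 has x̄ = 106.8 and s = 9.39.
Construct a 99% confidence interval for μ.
(102.60, 111.00)

t-interval (σ unknown):
df = n - 1 = 36
t* = 2.719 for 99% confidence

Margin of error = t* · s/√n = 2.719 · 9.39/√37 = 4.20

CI: (102.60, 111.00)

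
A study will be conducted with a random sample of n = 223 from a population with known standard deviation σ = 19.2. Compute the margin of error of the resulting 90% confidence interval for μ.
Margin of error = 2.12

Margin of error = z* · σ/√n
= 1.645 · 19.2/√223
= 1.645 · 19.2/14.9332
= 2.12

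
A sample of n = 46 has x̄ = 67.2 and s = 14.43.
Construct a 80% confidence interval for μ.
(64.43, 69.97)

t-interval (σ unknown):
df = n - 1 = 45
t* = 1.301 for 80% confidence

Margin of error = t* · s/√n = 1.301 · 14.43/√46 = 2.77

CI: (64.43, 69.97)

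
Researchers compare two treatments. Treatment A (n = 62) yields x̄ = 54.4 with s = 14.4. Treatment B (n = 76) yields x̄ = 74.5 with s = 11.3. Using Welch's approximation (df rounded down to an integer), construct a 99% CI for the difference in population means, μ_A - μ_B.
(-25.97, -14.23)

Difference: x̄₁ - x̄₂ = -20.10
SE = √(s₁²/n₁ + s₂²/n₂) = √(14.4²/62 + 11.3²/76) = 2.2416
df = 114.23 → 114 (Welch–Satterthwaite, rounded down)
t* = 2.620

CI: -20.10 ± 2.620 · 2.2416 = -20.10 ± 5.87 = (-25.97, -14.23)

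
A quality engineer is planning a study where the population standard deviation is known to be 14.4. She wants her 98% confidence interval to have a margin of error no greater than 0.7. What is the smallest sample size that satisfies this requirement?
n ≥ 2290

For margin E ≤ 0.7:
n ≥ (z* · σ / E)²
n ≥ (2.326 · 14.4 / 0.7)²
n ≥ 2289.54

Minimum n = 2290 (rounding up)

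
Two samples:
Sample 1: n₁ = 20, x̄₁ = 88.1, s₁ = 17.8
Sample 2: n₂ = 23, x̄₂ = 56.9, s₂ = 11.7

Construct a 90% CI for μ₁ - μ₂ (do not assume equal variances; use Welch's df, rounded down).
(23.29, 39.11)

Difference: x̄₁ - x̄₂ = 31.20
SE = √(s₁²/n₁ + s₂²/n₂) = √(17.8²/20 + 11.7²/23) = 4.6684
df = 32.05 → 32 (Welch–Satterthwaite, rounded down)
t* = 1.694

CI: 31.20 ± 1.694 · 4.6684 = 31.20 ± 7.91 = (23.29, 39.11)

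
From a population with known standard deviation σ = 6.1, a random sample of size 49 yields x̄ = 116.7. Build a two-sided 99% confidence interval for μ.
(114.46, 118.94)

z-interval (σ known):
z* = 2.576 for 99% confidence

Margin of error = z* · σ/√n = 2.576 · 6.1/√49 = 2.24

CI: (116.7 - 2.24, 116.7 + 2.24) = (114.46, 118.94)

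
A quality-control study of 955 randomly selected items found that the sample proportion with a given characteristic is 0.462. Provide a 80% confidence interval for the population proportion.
(0.441, 0.483)

Proportion CI:
SE = √(p̂(1-p̂)/n) = √(0.462 · 0.538 / 955) = 0.01613

z* = 1.282
Margin = z* · SE = 1.282 · 0.01613 = 0.0207

CI: 0.462 ± 0.0207 = (0.441, 0.483)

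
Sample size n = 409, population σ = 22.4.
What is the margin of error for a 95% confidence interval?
Margin of error = 2.17

Margin of error = z* · σ/√n
= 1.960 · 22.4/√409
= 1.960 · 22.4/20.2237
= 2.17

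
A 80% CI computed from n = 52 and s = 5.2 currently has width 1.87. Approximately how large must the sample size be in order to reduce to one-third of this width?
n ≈ 468

CI width ∝ 1/√n
To reduce width by factor 3, need √n to grow by 3 → need 3² = 9 times as many samples.

Current: n = 52, width = 1.87
New: n = 468, width ≈ 0.62

Width reduced by factor of 1.87/0.62 = 3.02.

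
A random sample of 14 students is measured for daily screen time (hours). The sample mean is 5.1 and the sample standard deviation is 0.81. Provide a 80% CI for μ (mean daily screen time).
(4.81, 5.39)

t-interval (σ unknown):
df = n - 1 = 13
t* = 1.350 for 80% confidence

Margin of error = t* · s/√n = 1.350 · 0.81/√14 = 0.29

CI: (4.81, 5.39)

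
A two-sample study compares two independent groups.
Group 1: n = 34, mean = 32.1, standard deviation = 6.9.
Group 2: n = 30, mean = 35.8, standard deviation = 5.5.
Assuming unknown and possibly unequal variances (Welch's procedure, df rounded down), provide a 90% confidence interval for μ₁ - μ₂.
(-6.29, -1.11)

Difference: x̄₁ - x̄₂ = -3.70
SE = √(s₁²/n₁ + s₂²/n₂) = √(6.9²/34 + 5.5²/30) = 1.5520
df = 61.41 → 61 (Welch–Satterthwaite, rounded down)
t* = 1.670

CI: -3.70 ± 1.670 · 1.5520 = -3.70 ± 2.59 = (-6.29, -1.11)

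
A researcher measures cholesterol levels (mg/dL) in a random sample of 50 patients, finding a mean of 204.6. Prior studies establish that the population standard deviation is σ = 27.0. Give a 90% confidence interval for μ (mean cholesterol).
(198.32, 210.88)

z-interval (σ known):
z* = 1.645 for 90% confidence

Margin of error = z* · σ/√n = 1.645 · 27.0/√50 = 6.28

CI: (204.6 - 6.28, 204.6 + 6.28) = (198.32, 210.88)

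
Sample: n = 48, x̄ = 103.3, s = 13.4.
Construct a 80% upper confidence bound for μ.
μ ≤ 104.94

Upper bound (one-sided):
t* = 0.849 (one-sided for 80%)
Upper bound = x̄ + t* · s/√n = 103.3 + 0.849 · 13.4/√48 = 104.94

We are 80% confident that μ ≤ 104.94.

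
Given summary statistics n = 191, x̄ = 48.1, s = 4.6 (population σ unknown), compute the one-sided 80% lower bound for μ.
μ ≥ 47.82

Lower bound (one-sided):
t* = 0.844 (one-sided for 80%)
Lower bound = x̄ - t* · s/√n = 48.1 - 0.844 · 4.6/√191 = 47.82

We are 80% confident that μ ≥ 47.82.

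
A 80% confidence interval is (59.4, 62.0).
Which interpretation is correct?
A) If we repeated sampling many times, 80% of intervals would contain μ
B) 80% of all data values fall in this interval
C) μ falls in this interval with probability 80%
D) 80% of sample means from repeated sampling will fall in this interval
A

A) Correct — this is the frequentist long-run coverage interpretation.
B) Wrong — a CI is about the parameter μ, not individual data values.
C) Wrong — μ is fixed; the randomness lives in the interval, not in μ.
D) Wrong — coverage applies to intervals containing μ, not to future x̄ values.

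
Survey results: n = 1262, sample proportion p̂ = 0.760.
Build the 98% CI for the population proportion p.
(0.732, 0.788)

Proportion CI:
SE = √(p̂(1-p̂)/n) = √(0.760 · 0.240 / 1262) = 0.01202

z* = 2.326
Margin = z* · SE = 2.326 · 0.01202 = 0.0280

CI: 0.760 ± 0.0280 = (0.732, 0.788)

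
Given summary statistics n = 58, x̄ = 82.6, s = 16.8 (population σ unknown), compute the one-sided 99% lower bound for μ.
μ ≥ 77.32

Lower bound (one-sided):
t* = 2.394 (one-sided for 99%)
Lower bound = x̄ - t* · s/√n = 82.6 - 2.394 · 16.8/√58 = 77.32

We are 99% confident that μ ≥ 77.32.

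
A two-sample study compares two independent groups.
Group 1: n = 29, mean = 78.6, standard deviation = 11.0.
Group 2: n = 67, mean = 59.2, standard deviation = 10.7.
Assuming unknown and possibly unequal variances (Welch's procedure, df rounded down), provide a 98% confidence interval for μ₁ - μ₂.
(13.57, 25.23)

Difference: x̄₁ - x̄₂ = 19.40
SE = √(s₁²/n₁ + s₂²/n₂) = √(11.0²/29 + 10.7²/67) = 2.4251
df = 51.94 → 51 (Welch–Satterthwaite, rounded down)
t* = 2.402

CI: 19.40 ± 2.402 · 2.4251 = 19.40 ± 5.83 = (13.57, 25.23)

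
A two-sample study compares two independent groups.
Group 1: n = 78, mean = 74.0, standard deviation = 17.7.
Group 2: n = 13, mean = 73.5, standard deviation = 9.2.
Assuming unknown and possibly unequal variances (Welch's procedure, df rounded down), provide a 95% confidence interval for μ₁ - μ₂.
(-6.14, 7.14)

Difference: x̄₁ - x̄₂ = 0.50
SE = √(s₁²/n₁ + s₂²/n₂) = √(17.7²/78 + 9.2²/13) = 3.2446
df = 29.62 → 29 (Welch–Satterthwaite, rounded down)
t* = 2.045

CI: 0.50 ± 2.045 · 3.2446 = 0.50 ± 6.64 = (-6.14, 7.14)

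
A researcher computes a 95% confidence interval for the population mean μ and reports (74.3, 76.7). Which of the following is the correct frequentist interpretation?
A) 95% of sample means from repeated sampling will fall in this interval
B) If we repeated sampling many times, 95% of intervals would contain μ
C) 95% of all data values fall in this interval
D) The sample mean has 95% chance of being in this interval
B

A) Wrong — coverage applies to intervals containing μ, not to future x̄ values.
B) Correct — this is the frequentist long-run coverage interpretation.
C) Wrong — a CI is about the parameter μ, not individual data values.
D) Wrong — x̄ is observed and sits in the interval by construction.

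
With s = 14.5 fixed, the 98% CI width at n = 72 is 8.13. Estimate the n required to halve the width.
n ≈ 288

CI width ∝ 1/√n
To reduce width by factor 2, need √n to grow by 2 → need 2² = 4 times as many samples.

Current: n = 72, width = 8.13
New: n = 288, width ≈ 4.00

Width reduced by factor of 8.13/4.00 = 2.03.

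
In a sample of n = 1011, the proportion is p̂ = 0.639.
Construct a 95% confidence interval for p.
(0.609, 0.669)

Proportion CI:
SE = √(p̂(1-p̂)/n) = √(0.639 · 0.361 / 1011) = 0.01511

z* = 1.960
Margin = z* · SE = 1.960 · 0.01511 = 0.0296

CI: 0.639 ± 0.0296 = (0.609, 0.669)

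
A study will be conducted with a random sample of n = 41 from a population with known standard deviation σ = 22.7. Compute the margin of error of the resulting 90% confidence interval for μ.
Margin of error = 5.83

Margin of error = z* · σ/√n
= 1.645 · 22.7/√41
= 1.645 · 22.7/6.4031
= 5.83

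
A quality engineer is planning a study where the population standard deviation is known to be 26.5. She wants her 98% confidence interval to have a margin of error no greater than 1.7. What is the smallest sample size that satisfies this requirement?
n ≥ 1315

For margin E ≤ 1.7:
n ≥ (z* · σ / E)²
n ≥ (2.326 · 26.5 / 1.7)²
n ≥ 1314.66

Minimum n = 1315 (rounding up)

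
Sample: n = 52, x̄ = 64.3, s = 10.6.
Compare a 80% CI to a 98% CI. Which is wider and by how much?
98% CI is wider by 3.24

df = 51
80% CI: t* = 1.298, (62.39, 66.21), width = 2 · t* · s/√n = 3.82
98% CI: t* = 2.402, (60.77, 67.83), width = 2 · t* · s/√n = 7.06

The 98% CI is wider by 7.06 - 3.82 = 3.24.
Higher confidence requires a wider interval.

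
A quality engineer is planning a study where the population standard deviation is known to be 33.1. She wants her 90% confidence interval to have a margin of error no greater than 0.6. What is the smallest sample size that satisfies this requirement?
n ≥ 8236

For margin E ≤ 0.6:
n ≥ (z* · σ / E)²
n ≥ (1.645 · 33.1 / 0.6)²
n ≥ 8235.41

Minimum n = 8236 (rounding up)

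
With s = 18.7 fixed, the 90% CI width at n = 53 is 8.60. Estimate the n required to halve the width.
n ≈ 212

CI width ∝ 1/√n
To reduce width by factor 2, need √n to grow by 2 → need 2² = 4 times as many samples.

Current: n = 53, width = 8.60
New: n = 212, width ≈ 4.24

Width reduced by factor of 8.60/4.24 = 2.03.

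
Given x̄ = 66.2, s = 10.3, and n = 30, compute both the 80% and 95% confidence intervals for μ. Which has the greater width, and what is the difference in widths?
95% CI is wider by 2.76

df = 29
80% CI: t* = 1.311, (63.73, 68.67), width = 2 · t* · s/√n = 4.93
95% CI: t* = 2.045, (62.35, 70.05), width = 2 · t* · s/√n = 7.69

The 95% CI is wider by 7.69 - 4.93 = 2.76.
Higher confidence requires a wider interval.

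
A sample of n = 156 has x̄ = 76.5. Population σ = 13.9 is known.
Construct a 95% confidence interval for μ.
(74.32, 78.68)

z-interval (σ known):
z* = 1.960 for 95% confidence

Margin of error = z* · σ/√n = 1.960 · 13.9/√156 = 2.18

CI: (76.5 - 2.18, 76.5 + 2.18) = (74.32, 78.68)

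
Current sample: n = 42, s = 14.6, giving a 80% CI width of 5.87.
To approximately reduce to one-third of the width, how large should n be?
n ≈ 378

CI width ∝ 1/√n
To reduce width by factor 3, need √n to grow by 3 → need 3² = 9 times as many samples.

Current: n = 42, width = 5.87
New: n = 378, width ≈ 1.93

Width reduced by factor of 5.87/1.93 = 3.04.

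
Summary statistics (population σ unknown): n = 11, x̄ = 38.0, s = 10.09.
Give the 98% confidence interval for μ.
(29.59, 46.41)

t-interval (σ unknown):
df = n - 1 = 10
t* = 2.764 for 98% confidence

Margin of error = t* · s/√n = 2.764 · 10.09/√11 = 8.41

CI: (29.59, 46.41)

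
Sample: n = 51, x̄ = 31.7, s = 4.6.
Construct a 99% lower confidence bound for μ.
μ ≥ 30.15

Lower bound (one-sided):
t* = 2.403 (one-sided for 99%)
Lower bound = x̄ - t* · s/√n = 31.7 - 2.403 · 4.6/√51 = 30.15

We are 99% confident that μ ≥ 30.15.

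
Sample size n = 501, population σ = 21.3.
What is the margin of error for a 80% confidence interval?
Margin of error = 1.22

Margin of error = z* · σ/√n
= 1.282 · 21.3/√501
= 1.282 · 21.3/22.3830
= 1.22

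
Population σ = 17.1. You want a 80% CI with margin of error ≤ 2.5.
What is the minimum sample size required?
n ≥ 77

For margin E ≤ 2.5:
n ≥ (z* · σ / E)²
n ≥ (1.282 · 17.1 / 2.5)²
n ≥ 76.89

Minimum n = 77 (rounding up)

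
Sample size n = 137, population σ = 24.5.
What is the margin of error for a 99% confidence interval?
Margin of error = 5.39

Margin of error = z* · σ/√n
= 2.576 · 24.5/√137
= 2.576 · 24.5/11.7047
= 5.39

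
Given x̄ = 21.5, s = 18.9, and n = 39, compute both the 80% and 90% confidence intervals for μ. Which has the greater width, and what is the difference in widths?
90% CI is wider by 2.32

df = 38
80% CI: t* = 1.304, (17.55, 25.45), width = 2 · t* · s/√n = 7.89
90% CI: t* = 1.686, (16.40, 26.60), width = 2 · t* · s/√n = 10.21

The 90% CI is wider by 10.21 - 7.89 = 2.32.
Higher confidence requires a wider interval.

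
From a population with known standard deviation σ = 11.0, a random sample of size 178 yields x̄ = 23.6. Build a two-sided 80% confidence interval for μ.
(22.54, 24.66)

z-interval (σ known):
z* = 1.282 for 80% confidence

Margin of error = z* · σ/√n = 1.282 · 11.0/√178 = 1.06

CI: (23.6 - 1.06, 23.6 + 1.06) = (22.54, 24.66)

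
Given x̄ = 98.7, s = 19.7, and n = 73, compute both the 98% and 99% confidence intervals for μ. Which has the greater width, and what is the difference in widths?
99% CI is wider by 1.23

df = 72
98% CI: t* = 2.379, (93.21, 104.19), width = 2 · t* · s/√n = 10.97
99% CI: t* = 2.646, (92.60, 104.80), width = 2 · t* · s/√n = 12.20

The 99% CI is wider by 12.20 - 10.97 = 1.23.
Higher confidence requires a wider interval.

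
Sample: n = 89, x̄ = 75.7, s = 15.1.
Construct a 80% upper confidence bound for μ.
μ ≤ 77.05

Upper bound (one-sided):
t* = 0.846 (one-sided for 80%)
Upper bound = x̄ + t* · s/√n = 75.7 + 0.846 · 15.1/√89 = 77.05

We are 80% confident that μ ≤ 77.05.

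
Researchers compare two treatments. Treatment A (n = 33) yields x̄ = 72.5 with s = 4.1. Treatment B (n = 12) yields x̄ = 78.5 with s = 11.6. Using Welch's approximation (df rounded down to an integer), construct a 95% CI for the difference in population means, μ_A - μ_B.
(-13.46, 1.46)

Difference: x̄₁ - x̄₂ = -6.00
SE = √(s₁²/n₁ + s₂²/n₂) = √(4.1²/33 + 11.6²/12) = 3.4238
df = 12.01 → 12 (Welch–Satterthwaite, rounded down)
t* = 2.179

CI: -6.00 ± 2.179 · 3.4238 = -6.00 ± 7.46 = (-13.46, 1.46)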